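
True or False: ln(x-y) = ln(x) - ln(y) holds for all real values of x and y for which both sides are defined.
Claim: ln(x-y) = ln(x) - ln(y).
Test a specific point where both sides are defined: x = 3, y = 1.
LHS = ln(x-y) ≈ 0.6931
RHS = ln(x) - ln(y) ≈ 1.0986
Since 0.6931 ≠ 1.0986, the equation fails at this point, so it cannot hold for all real values of x and y for which both sides are defined.
ln(x) - ln(y) = ln(x/y), not ln(x-y).

Conclusion: False.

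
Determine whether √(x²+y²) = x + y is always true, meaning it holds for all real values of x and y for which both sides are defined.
No, this is NOT an identity.

Claim: √(x²+y²) = x + y.
Test a specific point where both sides are defined: x = 2, y = 1/2.
LHS = √(x²+y²) ≈ 2.0616
RHS = x + y ≈ 2.5000
Since 2.0616 ≠ 2.5000, the equation fails at this point, so it cannot hold for all real values of x and y for which both sides are defined.
(x+y)² = x² + 2xy + y², not x² + y², so the square root does not split this way.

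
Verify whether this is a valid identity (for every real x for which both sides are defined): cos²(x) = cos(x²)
No, this is NOT an identity.

Claim: cos²(x) = cos(x²).
Test a specific point where both sides are defined: x = 2π/3.
LHS = cos²(x) ≈ 0.2500
RHS = cos(x²) ≈ -0.3202
Since 0.2500 ≠ -0.3202, the equation fails at this point, so it cannot hold for every real x for which both sides are defined.
cos²(x) means (cos x)², squaring the output; cos(x²) squares the input. These are different functions.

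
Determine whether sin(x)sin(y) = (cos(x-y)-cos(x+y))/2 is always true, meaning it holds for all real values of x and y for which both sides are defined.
Claim: sin(x)sin(y) = (cos(x-y)-cos(x+y))/2.
Reasoning: cos(x-y) = cos(x)cos(y) + sin(x)sin(y) and cos(x+y) = cos(x)cos(y) - sin(x)sin(y). Subtracting, cos(x-y) - cos(x+y) = 2sin(x)sin(y); divide by 2.
So the two sides agree for all real values of x and y for which both sides are defined.

Conclusion: Yes, this is an identity.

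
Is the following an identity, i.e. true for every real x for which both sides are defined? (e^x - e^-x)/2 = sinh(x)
Claim: (e^x - e^-x)/2 = sinh(x).
Reasoning: This is exactly the definition of the hyperbolic sine: sinh(x) := (e^x - e^-x)/2.
So the two sides agree for every real x for which both sides are defined.

Conclusion: Yes, this is an identity.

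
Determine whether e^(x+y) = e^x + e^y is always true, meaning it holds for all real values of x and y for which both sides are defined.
Claim: e^(x+y) = e^x + e^y.
Test a specific point where both sides are defined: x = -3, y = 1.
LHS = e^(x+y) ≈ 0.1353
RHS = e^x + e^y ≈ 2.7681
Since 0.1353 ≠ 2.7681, the equation fails at this point, so it cannot hold for all real values of x and y for which both sides are defined.
The correct rule is e^(x+y) = e^x · e^y (a product, not a sum).

Conclusion: No, this is NOT an identity.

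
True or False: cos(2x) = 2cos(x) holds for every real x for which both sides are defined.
Claim: cos(2x) = 2cos(x).
Test a specific point where both sides are defined: x = π/4.
LHS = cos(2x) ≈ 0.0000
RHS = 2cos(x) ≈ 1.4142
Since 0.0000 ≠ 1.4142, the equation fails at this point, so it cannot hold for every real x for which both sides are defined.
The correct double-angle formula is cos(2x) = cos²x - sin²x.

Conclusion: False.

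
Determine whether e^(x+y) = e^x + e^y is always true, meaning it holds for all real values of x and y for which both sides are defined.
Claim: e^(x+y) = e^x + e^y.
Test a specific point where both sides are defined: x = -2, y = -3.
LHS = e^(x+y) ≈ 0.0067
RHS = e^x + e^y ≈ 0.1851
Since 0.0067 ≠ 0.1851, the equation fails at this point, so it cannot hold for all real values of x and y for which both sides are defined.
The correct rule is e^(x+y) = e^x · e^y (a product, not a sum).

Conclusion: No, this is NOT an identity.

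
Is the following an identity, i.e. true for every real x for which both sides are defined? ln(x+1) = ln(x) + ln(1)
Claim: ln(x+1) = ln(x) + ln(1).
Test a specific point where both sides are defined: x = 1/2.
LHS = ln(x+1) ≈ 0.4055
RHS = ln(x) + ln(1) ≈ -0.6931
Since 0.4055 ≠ -0.6931, the equation fails at this point, so it cannot hold for every real x for which both sides are defined.
ln(1) = 0, so the right side is just ln(x), which differs from ln(x+1).

Conclusion: No, this is NOT an identity.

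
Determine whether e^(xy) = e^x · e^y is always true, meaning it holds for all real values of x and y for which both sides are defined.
No, this is NOT an identity.

Claim: e^(xy) = e^x · e^y.
Test a specific point where both sides are defined: x = -1, y = 3.
LHS = e^(xy) ≈ 0.0498
RHS = e^x · e^y ≈ 7.3891
Since 0.0498 ≠ 7.3891, the equation fails at this point, so it cannot hold for all real values of x and y for which both sides are defined.
e^x · e^y = e^(x+y), not e^(xy).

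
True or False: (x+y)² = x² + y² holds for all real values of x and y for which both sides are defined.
Claim: (x+y)² = x² + y².
Test a specific point where both sides are defined: x = -2, y = -3.
LHS = (x+y)² ≈ 25.0000
RHS = x² + y² ≈ 13.0000
Since 25.0000 ≠ 13.0000, the equation fails at this point, so it cannot hold for all real values of x and y for which both sides are defined.
The correct expansion is (x+y)² = x² + 2xy + y²; the cross term 2xy is missing.

Conclusion: False.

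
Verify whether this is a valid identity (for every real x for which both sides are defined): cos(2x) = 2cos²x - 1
Yes, this is an identity.

Claim: cos(2x) = 2cos²x - 1.
Reasoning: cos(2x) = cos²x - sin²x. Replace sin²x by 1 - cos²x: cos²x - (1 - cos²x) = 2cos²x - 1.
So the two sides agree for every real x for which both sides are defined.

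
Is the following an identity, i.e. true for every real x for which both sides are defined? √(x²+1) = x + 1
Claim: √(x²+1) = x + 1.
Test a specific point where both sides are defined: x = 2.
LHS = √(x²+1) ≈ 2.2361
RHS = x + 1 ≈ 3.0000
Since 2.2361 ≠ 3.0000, the equation fails at this point, so it cannot hold for every real x for which both sides are defined.
(x+1)² = x² + 2x + 1 ≠ x² + 1 unless x = 0.

Conclusion: No, this is NOT an identity.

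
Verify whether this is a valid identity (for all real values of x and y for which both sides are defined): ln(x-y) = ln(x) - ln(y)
No, this is NOT an identity.

Claim: ln(x-y) = ln(x) - ln(y).
Test a specific point where both sides are defined: x = 2, y = 1/2.
LHS = ln(x-y) ≈ 0.4055
RHS = ln(x) - ln(y) ≈ 1.3863
Since 0.4055 ≠ 1.3863, the equation fails at this point, so it cannot hold for all real values of x and y for which both sides are defined.
ln(x) - ln(y) = ln(x/y), not ln(x-y).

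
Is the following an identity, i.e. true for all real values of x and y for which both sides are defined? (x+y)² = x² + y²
Claim: (x+y)² = x² + y².
Test a specific point where both sides are defined: x = 4, y = 2.
LHS = (x+y)² ≈ 36.0000
RHS = x² + y² ≈ 20.0000
Since 36.0000 ≠ 20.0000, the equation fails at this point, so it cannot hold for all real values of x and y for which both sides are defined.
The correct expansion is (x+y)² = x² + 2xy + y²; the cross term 2xy is missing.

Conclusion: No, this is NOT an identity.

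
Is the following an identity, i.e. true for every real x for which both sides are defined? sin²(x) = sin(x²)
No, this is NOT an identity.

Claim: sin²(x) = sin(x²).
Test a specific point where both sides are defined: x = 2π/3.
LHS = sin²(x) ≈ 0.7500
RHS = sin(x²) ≈ -0.9474
Since 0.7500 ≠ -0.9474, the equation fails at this point, so it cannot hold for every real x for which both sides are defined.
sin²(x) means (sin x)², squaring the output; sin(x²) squares the input. These are different functions.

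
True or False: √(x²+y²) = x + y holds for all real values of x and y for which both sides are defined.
False.

Claim: √(x²+y²) = x + y.
Test a specific point where both sides are defined: x = 1, y = -2.
LHS = √(x²+y²) ≈ 2.2361
RHS = x + y ≈ -1.0000
Since 2.2361 ≠ -1.0000, the equation fails at this point, so it cannot hold for all real values of x and y for which both sides are defined.
(x+y)² = x² + 2xy + y², not x² + y², so the square root does not split this way.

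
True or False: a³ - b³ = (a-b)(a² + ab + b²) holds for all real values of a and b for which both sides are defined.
True.

Claim: a³ - b³ = (a-b)(a² + ab + b²).
Reasoning: Expand the right side: (a-b)(a² + ab + b²) = a³ + a²b + ab² - a²b - ab² - b³ = a³ - b³ (the middle terms cancel in pairs).
So the two sides agree for all real values of a and b for which both sides are defined.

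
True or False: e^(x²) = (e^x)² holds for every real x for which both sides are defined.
Claim: e^(x²) = (e^x)².
Test a specific point where both sides are defined: x = 1.
LHS = e^(x²) ≈ 2.7183
RHS = (e^x)² ≈ 7.3891
Since 2.7183 ≠ 7.3891, the equation fails at this point, so it cannot hold for every real x for which both sides are defined.
(e^x)² = e^(2x), and 2x ≠ x² in general.

Conclusion: False.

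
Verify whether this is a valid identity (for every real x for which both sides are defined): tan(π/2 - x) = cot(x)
Yes, this is an identity.

Claim: tan(π/2 - x) = cot(x).
Reasoning: tan(π/2 - x) = sin(π/2 - x)/cos(π/2 - x) = cos(x)/sin(x) = cot(x), using the cofunction identities sin(π/2 - x) = cos(x) and cos(π/2 - x) = sin(x).
So the two sides agree for every real x for which both sides are defined.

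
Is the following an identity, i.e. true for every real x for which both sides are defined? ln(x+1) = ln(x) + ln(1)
Claim: ln(x+1) = ln(x) + ln(1).
Test a specific point where both sides are defined: x = 3/2.
LHS = ln(x+1) ≈ 0.9163
RHS = ln(x) + ln(1) ≈ 0.4055
Since 0.9163 ≠ 0.4055, the equation fails at this point, so it cannot hold for every real x for which both sides are defined.
ln(1) = 0, so the right side is just ln(x), which differs from ln(x+1).

Conclusion: No, this is NOT an identity.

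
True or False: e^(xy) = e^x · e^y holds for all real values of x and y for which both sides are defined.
False.

Claim: e^(xy) = e^x · e^y.
Test a specific point where both sides are defined: x = -2, y = 3.
LHS = e^(xy) ≈ 0.0025
RHS = e^x · e^y ≈ 2.7183
Since 0.0025 ≠ 2.7183, the equation fails at this point, so it cannot hold for all real values of x and y for which both sides are defined.
e^x · e^y = e^(x+y), not e^(xy).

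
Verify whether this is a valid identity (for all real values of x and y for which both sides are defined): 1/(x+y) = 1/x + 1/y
Claim: 1/(x+y) = 1/x + 1/y.
Test a specific point where both sides are defined: x = -3, y = 1.
LHS = 1/(x+y) ≈ -0.5000
RHS = 1/x + 1/y ≈ 0.6667
Since -0.5000 ≠ 0.6667, the equation fails at this point, so it cannot hold for all real values of x and y for which both sides are defined.
1/x + 1/y = (x+y)/(xy), which is not 1/(x+y).

Conclusion: No, this is NOT an identity.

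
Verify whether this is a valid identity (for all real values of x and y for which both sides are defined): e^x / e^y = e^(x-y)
Claim: e^x / e^y = e^(x-y).
Reasoning: 1/e^y = e^(-y), so e^x / e^y = e^x · e^(-y) = e^(x + (-y)) = e^(x-y) by the product rule for exponents.
So the two sides agree for all real values of x and y for which both sides are defined.

Conclusion: Yes, this is an identity.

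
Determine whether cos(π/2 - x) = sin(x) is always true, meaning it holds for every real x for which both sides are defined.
Claim: cos(π/2 - x) = sin(x).
Reasoning: Use cos(u - v) = cos(u)cos(v) + sin(u)sin(v) with u = π/2, v = x: cos(π/2)cos(x) + sin(π/2)sin(x) = 0·cos(x) + 1·sin(x) = sin(x).
So the two sides agree for every real x for which both sides are defined.

Conclusion: Yes, this is an identity.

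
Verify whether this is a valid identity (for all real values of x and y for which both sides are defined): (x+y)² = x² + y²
Claim: (x+y)² = x² + y².
Test a specific point where both sides are defined: x = 3, y = -3.
LHS = (x+y)² ≈ 0.0000
RHS = x² + y² ≈ 18.0000
Since 0.0000 ≠ 18.0000, the equation fails at this point, so it cannot hold for all real values of x and y for which both sides are defined.
The correct expansion is (x+y)² = x² + 2xy + y²; the cross term 2xy is missing.

Conclusion: No, this is NOT an identity.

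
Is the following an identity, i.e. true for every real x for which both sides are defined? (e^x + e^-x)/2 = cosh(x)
Claim: (e^x + e^-x)/2 = cosh(x).
Reasoning: This is exactly the definition of the hyperbolic cosine: cosh(x) := (e^x + e^-x)/2.
So the two sides agree for every real x for which both sides are defined.

Conclusion: Yes, this is an identity.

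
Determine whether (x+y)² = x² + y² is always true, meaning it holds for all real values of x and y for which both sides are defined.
No, this is NOT an identity.

Claim: (x+y)² = x² + y².
Test a specific point where both sides are defined: x = 1/2, y = 3/2.
LHS = (x+y)² ≈ 4.0000
RHS = x² + y² ≈ 2.5000
Since 4.0000 ≠ 2.5000, the equation fails at this point, so it cannot hold for all real values of x and y for which both sides are defined.
The correct expansion is (x+y)² = x² + 2xy + y²; the cross term 2xy is missing.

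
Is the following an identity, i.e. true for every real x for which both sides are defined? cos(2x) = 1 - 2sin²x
Claim: cos(2x) = 1 - 2sin²x.
Reasoning: cos(2x) = cos²x - sin²x. Replace cos²x by 1 - sin²x: (1 - sin²x) - sin²x = 1 - 2sin²x.
So the two sides agree for every real x for which both sides are defined.

Conclusion: Yes, this is an identity.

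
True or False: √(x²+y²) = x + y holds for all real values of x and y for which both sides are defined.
False.

Claim: √(x²+y²) = x + y.
Test a specific point where both sides are defined: x = -1, y = 3/2.
LHS = √(x²+y²) ≈ 1.8028
RHS = x + y ≈ 0.5000
Since 1.8028 ≠ 0.5000, the equation fails at this point, so it cannot hold for all real values of x and y for which both sides are defined.
(x+y)² = x² + 2xy + y², not x² + y², so the square root does not split this way.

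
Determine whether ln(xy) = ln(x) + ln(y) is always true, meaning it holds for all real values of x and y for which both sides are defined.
Claim: ln(xy) = ln(x) + ln(y).
Reasoning: Both sides are simultaneously defined only when x, y > 0. Write x = e^p, y = e^q (p = ln x, q = ln y). Then xy = e^p · e^q = e^(p+q), so ln(xy) = p + q = ln(x) + ln(y).
So the two sides agree for all real values of x and y for which both sides are defined.

Conclusion: Yes, this is an identity.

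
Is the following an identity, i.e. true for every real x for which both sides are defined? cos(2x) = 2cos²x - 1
Yes, this is an identity.

Claim: cos(2x) = 2cos²x - 1.
Reasoning: cos(2x) = cos²x - sin²x. Replace sin²x by 1 - cos²x: cos²x - (1 - cos²x) = 2cos²x - 1.
So the two sides agree for every real x for which both sides are defined.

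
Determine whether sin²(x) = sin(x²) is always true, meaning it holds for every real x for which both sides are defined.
Claim: sin²(x) = sin(x²).
Test a specific point where both sides are defined: x = π/3.
LHS = sin²(x) ≈ 0.7500
RHS = sin(x²) ≈ 0.8897
Since 0.7500 ≠ 0.8897, the equation fails at this point, so it cannot hold for every real x for which both sides are defined.
sin²(x) means (sin x)², squaring the output; sin(x²) squares the input. These are different functions.

Conclusion: No, this is NOT an identity.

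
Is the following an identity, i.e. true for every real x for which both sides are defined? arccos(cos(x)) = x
Claim: arccos(cos(x)) = x.
Test a specific point where both sides are defined: x = -π/2.
LHS = arccos(cos(x)) ≈ 1.5708
RHS = x ≈ -1.5708
Since 1.5708 ≠ -1.5708, the equation fails at this point, so it cannot hold for every real x for which both sides are defined.
arccos only returns values in [0, π], so arccos(cos(x)) = x holds only for x in that interval, not for all real x.

Conclusion: No, this is NOT an identity.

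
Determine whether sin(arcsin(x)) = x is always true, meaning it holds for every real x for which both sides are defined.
Yes, this is an identity.

Claim: sin(arcsin(x)) = x.
Reasoning: For -1 ≤ x ≤ 1 (where arcsin is defined), arcsin(x) is by definition an angle whose sine equals x. Taking the sine of that angle returns x. (Note the other order, arcsin(sin x) = x, is NOT an identity.)
So the two sides agree for every real x for which both sides are defined.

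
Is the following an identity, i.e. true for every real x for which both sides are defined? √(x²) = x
Claim: √(x²) = x.
Test a specific point where both sides are defined: x = -3.
LHS = √(x²) ≈ 3.0000
RHS = x ≈ -3.0000
Since 3.0000 ≠ -3.0000, the equation fails at this point, so it cannot hold for every real x for which both sides are defined.
√(x²) = |x|, which differs from x whenever x < 0 (both sides are defined for every real x).

Conclusion: No, this is NOT an identity.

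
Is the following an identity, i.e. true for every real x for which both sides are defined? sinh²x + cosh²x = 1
No, this is NOT an identity.

Claim: sinh²x + cosh²x = 1.
Test a specific point where both sides are defined: x = 4.
LHS = sinh²x + cosh²x ≈ 1490.4792
RHS = 1 ≈ 1.0000
Since 1490.4792 ≠ 1.0000, the equation fails at this point, so it cannot hold for every real x for which both sides are defined.
The correct hyperbolic identity is cosh²x - sinh²x = 1 (a difference); the sum sinh²x + cosh²x equals cosh(2x).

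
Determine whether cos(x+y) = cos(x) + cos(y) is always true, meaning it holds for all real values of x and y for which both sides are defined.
Claim: cos(x+y) = cos(x) + cos(y).
Test a specific point where both sides are defined: x = -π/2, y = 3π/4.
LHS = cos(x+y) ≈ 0.7071
RHS = cos(x) + cos(y) ≈ -0.7071
Since 0.7071 ≠ -0.7071, the equation fails at this point, so it cannot hold for all real values of x and y for which both sides are defined.
The correct expansion is cos(x+y) = cos(x)cos(y) - sin(x)sin(y); cosine is not additive.

Conclusion: No, this is NOT an identity.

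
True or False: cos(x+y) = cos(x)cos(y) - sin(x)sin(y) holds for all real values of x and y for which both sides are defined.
Claim: cos(x+y) = cos(x)cos(y) - sin(x)sin(y).
Reasoning: By Euler's formula e^(i(x+y)) = e^(ix)·e^(iy) = (cos x + i·sin x)(cos y + i·sin y). The real part of the left side is cos(x+y); the real part of the product is cos(x)cos(y) - sin(x)sin(y) (since i·i = -1).
So the two sides agree for all real values of x and y for which both sides are defined.

Conclusion: True.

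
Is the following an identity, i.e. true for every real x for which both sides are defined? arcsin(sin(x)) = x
Claim: arcsin(sin(x)) = x.
Test a specific point where both sides are defined: x = 3π/4.
LHS = arcsin(sin(x)) ≈ 0.7854
RHS = x ≈ 2.3562
Since 0.7854 ≠ 2.3562, the equation fails at this point, so it cannot hold for every real x for which both sides are defined.
arcsin only returns values in [-π/2, π/2], so arcsin(sin(x)) = x holds only for x in that interval, not for all real x.

Conclusion: No, this is NOT an identity.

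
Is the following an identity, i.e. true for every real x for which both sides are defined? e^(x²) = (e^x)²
Claim: e^(x²) = (e^x)².
Test a specific point where both sides are defined: x = 1.
LHS = e^(x²) ≈ 2.7183
RHS = (e^x)² ≈ 7.3891
Since 2.7183 ≠ 7.3891, the equation fails at this point, so it cannot hold for every real x for which both sides are defined.
(e^x)² = e^(2x), and 2x ≠ x² in general.

Conclusion: No, this is NOT an identity.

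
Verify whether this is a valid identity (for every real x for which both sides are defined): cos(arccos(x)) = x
Claim: cos(arccos(x)) = x.
Reasoning: For -1 ≤ x ≤ 1 (where arccos is defined), arccos(x) is by definition an angle whose cosine equals x. Taking the cosine of that angle returns x. (Note the other order, arccos(cos x) = x, is NOT an identity.)
So the two sides agree for every real x for which both sides are defined.

Conclusion: Yes, this is an identity.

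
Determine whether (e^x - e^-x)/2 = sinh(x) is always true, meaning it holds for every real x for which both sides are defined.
Claim: (e^x - e^-x)/2 = sinh(x).
Reasoning: This is exactly the definition of the hyperbolic sine: sinh(x) := (e^x - e^-x)/2.
So the two sides agree for every real x for which both sides are defined.

Conclusion: Yes, this is an identity.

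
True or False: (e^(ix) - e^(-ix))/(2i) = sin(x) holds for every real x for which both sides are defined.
Claim: (e^(ix) - e^(-ix))/(2i) = sin(x).
Reasoning: By Euler's formula e^(ix) = cos(x) + i·sin(x) and e^(-ix) = cos(x) - i·sin(x). Subtracting cancels the cosine terms: e^(ix) - e^(-ix) = 2i·sin(x); divide by 2i.
So the two sides agree for every real x for which both sides are defined.

Conclusion: True.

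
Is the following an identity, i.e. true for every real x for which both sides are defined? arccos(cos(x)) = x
Claim: arccos(cos(x)) = x.
Test a specific point where both sides are defined: x = -π/4.
LHS = arccos(cos(x)) ≈ 0.7854
RHS = x ≈ -0.7854
Since 0.7854 ≠ -0.7854, the equation fails at this point, so it cannot hold for every real x for which both sides are defined.
arccos only returns values in [0, π], so arccos(cos(x)) = x holds only for x in that interval, not for all real x.

Conclusion: No, this is NOT an identity.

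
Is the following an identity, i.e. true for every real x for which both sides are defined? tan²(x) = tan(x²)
Claim: tan²(x) = tan(x²).
Test a specific point where both sides are defined: x = 2π/3.
LHS = tan²(x) ≈ 3.0000
RHS = tan(x²) ≈ 2.9590
Since 3.0000 ≠ 2.9590, the equation fails at this point, so it cannot hold for every real x for which both sides are defined.
tan²(x) means (tan x)², squaring the output; tan(x²) squares the input. These are different functions.

Conclusion: No, this is NOT an identity.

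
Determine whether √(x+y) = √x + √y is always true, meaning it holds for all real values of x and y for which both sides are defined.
Claim: √(x+y) = √x + √y.
Test a specific point where both sides are defined: x = 5, y = 4.
LHS = √(x+y) ≈ 3.0000
RHS = √x + √y ≈ 4.2361
Since 3.0000 ≠ 4.2361, the equation fails at this point, so it cannot hold for all real values of x and y for which both sides are defined.
Squaring the right side gives x + 2√(xy) + y, not x + y.

Conclusion: No, this is NOT an identity.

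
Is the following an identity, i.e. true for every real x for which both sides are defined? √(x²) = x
No, this is NOT an identity.

Claim: √(x²) = x.
Test a specific point where both sides are defined: x = -3.
LHS = √(x²) ≈ 3.0000
RHS = x ≈ -3.0000
Since 3.0000 ≠ -3.0000, the equation fails at this point, so it cannot hold for every real x for which both sides are defined.
√(x²) = |x|, which differs from x whenever x < 0 (both sides are defined for every real x).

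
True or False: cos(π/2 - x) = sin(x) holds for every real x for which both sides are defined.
True.

Claim: cos(π/2 - x) = sin(x).
Reasoning: Use cos(u - v) = cos(u)cos(v) + sin(u)sin(v) with u = π/2, v = x: cos(π/2)cos(x) + sin(π/2)sin(x) = 0·cos(x) + 1·sin(x) = sin(x).
So the two sides agree for every real x for which both sides are defined.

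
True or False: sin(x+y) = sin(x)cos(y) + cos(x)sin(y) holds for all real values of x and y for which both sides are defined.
True.

Claim: sin(x+y) = sin(x)cos(y) + cos(x)sin(y).
Reasoning: By Euler's formula e^(i(x+y)) = e^(ix)·e^(iy) = (cos x + i·sin x)(cos y + i·sin y). The imaginary part of the left side is sin(x+y); the imaginary part of the product is sin(x)cos(y) + cos(x)sin(y).
So the two sides agree for all real values of x and y for which both sides are defined.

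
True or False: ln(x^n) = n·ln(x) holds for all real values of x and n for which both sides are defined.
Claim: ln(x^n) = n·ln(x).
Reasoning: The right side requires x > 0. For x > 0, x^n = (e^(ln x))^n = e^(n·ln x), so taking ln of both sides gives ln(x^n) = n·ln(x).
So the two sides agree for all real values of x and n for which both sides are defined.

Conclusion: True.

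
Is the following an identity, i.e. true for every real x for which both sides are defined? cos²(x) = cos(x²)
Claim: cos²(x) = cos(x²).
Test a specific point where both sides are defined: x = π/2.
LHS = cos²(x) ≈ 0.0000
RHS = cos(x²) ≈ -0.7812
Since 0.0000 ≠ -0.7812, the equation fails at this point, so it cannot hold for every real x for which both sides are defined.
cos²(x) means (cos x)², squaring the output; cos(x²) squares the input. These are different functions.

Conclusion: No, this is NOT an identity.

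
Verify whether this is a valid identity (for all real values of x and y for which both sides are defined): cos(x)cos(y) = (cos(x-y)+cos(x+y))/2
Yes, this is an identity.

Claim: cos(x)cos(y) = (cos(x-y)+cos(x+y))/2.
Reasoning: cos(x-y) = cos(x)cos(y) + sin(x)sin(y) and cos(x+y) = cos(x)cos(y) - sin(x)sin(y). Adding, cos(x-y) + cos(x+y) = 2cos(x)cos(y); divide by 2.
So the two sides agree for all real values of x and y for which both sides are defined.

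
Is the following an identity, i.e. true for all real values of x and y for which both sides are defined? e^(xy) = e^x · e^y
No, this is NOT an identity.

Claim: e^(xy) = e^x · e^y.
Test a specific point where both sides are defined: x = -1, y = 4.
LHS = e^(xy) ≈ 0.0183
RHS = e^x · e^y ≈ 20.0855
Since 0.0183 ≠ 20.0855, the equation fails at this point, so it cannot hold for all real values of x and y for which both sides are defined.
e^x · e^y = e^(x+y), not e^(xy).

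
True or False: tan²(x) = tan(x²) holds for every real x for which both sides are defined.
Claim: tan²(x) = tan(x²).
Test a specific point where both sides are defined: x = -π/4.
LHS = tan²(x) ≈ 1.0000
RHS = tan(x²) ≈ 0.7092
Since 1.0000 ≠ 0.7092, the equation fails at this point, so it cannot hold for every real x for which both sides are defined.
tan²(x) means (tan x)², squaring the output; tan(x²) squares the input. These are different functions.

Conclusion: False.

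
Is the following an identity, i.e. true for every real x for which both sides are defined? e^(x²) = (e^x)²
Claim: e^(x²) = (e^x)².
Test a specific point where both sides are defined: x = -1.
LHS = e^(x²) ≈ 2.7183
RHS = (e^x)² ≈ 0.1353
Since 2.7183 ≠ 0.1353, the equation fails at this point, so it cannot hold for every real x for which both sides are defined.
(e^x)² = e^(2x), and 2x ≠ x² in general.

Conclusion: No, this is NOT an identity.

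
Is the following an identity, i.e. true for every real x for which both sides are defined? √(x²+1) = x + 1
No, this is NOT an identity.

Claim: √(x²+1) = x + 1.
Test a specific point where both sides are defined: x = 4.
LHS = √(x²+1) ≈ 4.1231
RHS = x + 1 ≈ 5.0000
Since 4.1231 ≠ 5.0000, the equation fails at this point, so it cannot hold for every real x for which both sides are defined.
(x+1)² = x² + 2x + 1 ≠ x² + 1 unless x = 0.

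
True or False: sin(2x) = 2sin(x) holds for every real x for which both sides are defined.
Claim: sin(2x) = 2sin(x).
Test a specific point where both sides are defined: x = -π/3.
LHS = sin(2x) ≈ -0.8660
RHS = 2sin(x) ≈ -1.7321
Since -0.8660 ≠ -1.7321, the equation fails at this point, so it cannot hold for every real x for which both sides are defined.
The correct double-angle formula is sin(2x) = 2sin(x)cos(x).

Conclusion: False.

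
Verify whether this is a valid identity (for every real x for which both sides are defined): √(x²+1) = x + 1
Claim: √(x²+1) = x + 1.
Test a specific point where both sides are defined: x = 3/2.
LHS = √(x²+1) ≈ 1.8028
RHS = x + 1 ≈ 2.5000
Since 1.8028 ≠ 2.5000, the equation fails at this point, so it cannot hold for every real x for which both sides are defined.
(x+1)² = x² + 2x + 1 ≠ x² + 1 unless x = 0.

Conclusion: No, this is NOT an identity.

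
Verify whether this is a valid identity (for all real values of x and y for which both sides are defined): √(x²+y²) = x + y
No, this is NOT an identity.

Claim: √(x²+y²) = x + y.
Test a specific point where both sides are defined: x = -3, y = 3/2.
LHS = √(x²+y²) ≈ 3.3541
RHS = x + y ≈ -1.5000
Since 3.3541 ≠ -1.5000, the equation fails at this point, so it cannot hold for all real values of x and y for which both sides are defined.
(x+y)² = x² + 2xy + y², not x² + y², so the square root does not split this way.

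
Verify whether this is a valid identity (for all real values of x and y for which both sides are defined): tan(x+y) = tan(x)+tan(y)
Claim: tan(x+y) = tan(x)+tan(y).
Test a specific point where both sides are defined: x = π/4, y = -π/6.
LHS = tan(x+y) ≈ 0.2679
RHS = tan(x)+tan(y) ≈ 0.4226
Since 0.2679 ≠ 0.4226, the equation fails at this point, so it cannot hold for all real values of x and y for which both sides are defined.
The correct formula is tan(x+y) = (tan(x) + tan(y))/(1 - tan(x)tan(y)).

Conclusion: No, this is NOT an identity.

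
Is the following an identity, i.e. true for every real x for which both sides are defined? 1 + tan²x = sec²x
Claim: 1 + tan²x = sec²x.
Reasoning: Start from sin²x + cos²x = 1 and divide every term by cos²x (allowed wherever tan x and sec x are defined): tan²x + 1 = 1/cos²x = sec²x.
So the two sides agree for every real x for which both sides are defined.

Conclusion: Yes, this is an identity.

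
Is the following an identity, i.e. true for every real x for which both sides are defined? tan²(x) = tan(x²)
Claim: tan²(x) = tan(x²).
Test a specific point where both sides are defined: x = π/3.
LHS = tan²(x) ≈ 3.0000
RHS = tan(x²) ≈ 1.9485
Since 3.0000 ≠ 1.9485, the equation fails at this point, so it cannot hold for every real x for which both sides are defined.
tan²(x) means (tan x)², squaring the output; tan(x²) squares the input. These are different functions.

Conclusion: No, this is NOT an identity.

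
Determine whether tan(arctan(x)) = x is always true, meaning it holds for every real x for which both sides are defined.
Claim: tan(arctan(x)) = x.
Reasoning: For every real x, arctan(x) is by definition the angle in (-π/2, π/2) whose tangent equals x. Taking the tangent of that angle returns x.
So the two sides agree for every real x for which both sides are defined.

Conclusion: Yes, this is an identity.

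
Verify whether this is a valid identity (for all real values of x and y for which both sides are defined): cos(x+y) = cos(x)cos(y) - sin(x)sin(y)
Yes, this is an identity.

Claim: cos(x+y) = cos(x)cos(y) - sin(x)sin(y).
Reasoning: By Euler's formula e^(i(x+y)) = e^(ix)·e^(iy) = (cos x + i·sin x)(cos y + i·sin y). The real part of the left side is cos(x+y); the real part of the product is cos(x)cos(y) - sin(x)sin(y) (since i·i = -1).
So the two sides agree for all real values of x and y for which both sides are defined.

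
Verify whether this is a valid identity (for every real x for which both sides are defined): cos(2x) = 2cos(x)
Claim: cos(2x) = 2cos(x).
Test a specific point where both sides are defined: x = π/3.
LHS = cos(2x) ≈ -0.5000
RHS = 2cos(x) ≈ 1.0000
Since -0.5000 ≠ 1.0000, the equation fails at this point, so it cannot hold for every real x for which both sides are defined.
The correct double-angle formula is cos(2x) = cos²x - sin²x.

Conclusion: No, this is NOT an identity.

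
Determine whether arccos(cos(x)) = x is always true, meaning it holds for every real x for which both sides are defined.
No, this is NOT an identity.

Claim: arccos(cos(x)) = x.
Test a specific point where both sides are defined: x = -π/6.
LHS = arccos(cos(x)) ≈ 0.5236
RHS = x ≈ -0.5236
Since 0.5236 ≠ -0.5236, the equation fails at this point, so it cannot hold for every real x for which both sides are defined.
arccos only returns values in [0, π], so arccos(cos(x)) = x holds only for x in that interval, not for all real x.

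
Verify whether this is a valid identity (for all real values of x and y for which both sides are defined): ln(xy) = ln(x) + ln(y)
Claim: ln(xy) = ln(x) + ln(y).
Reasoning: Both sides are simultaneously defined only when x, y > 0. Write x = e^p, y = e^q (p = ln x, q = ln y). Then xy = e^p · e^q = e^(p+q), so ln(xy) = p + q = ln(x) + ln(y).
So the two sides agree for all real values of x and y for which both sides are defined.

Conclusion: Yes, this is an identity.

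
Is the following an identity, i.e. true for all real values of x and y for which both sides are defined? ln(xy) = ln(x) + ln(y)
Claim: ln(xy) = ln(x) + ln(y).
Reasoning: Both sides are simultaneously defined only when x, y > 0. Write x = e^p, y = e^q (p = ln x, q = ln y). Then xy = e^p · e^q = e^(p+q), so ln(xy) = p + q = ln(x) + ln(y).
So the two sides agree for all real values of x and y for which both sides are defined.

Conclusion: Yes, this is an identity.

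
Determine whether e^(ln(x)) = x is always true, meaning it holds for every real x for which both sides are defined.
Claim: e^(ln(x)) = x.
Reasoning: For x > 0, ln(x) is by definition the exponent p such that e^p = x. Raising e to that exponent therefore returns x: e^(ln x) = x.
So the two sides agree for every real x for which both sides are defined.

Conclusion: Yes, this is an identity.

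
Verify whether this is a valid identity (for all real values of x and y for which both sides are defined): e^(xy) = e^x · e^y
No, this is NOT an identity.

Claim: e^(xy) = e^x · e^y.
Test a specific point where both sides are defined: x = 2, y = 3.
LHS = e^(xy) ≈ 403.4288
RHS = e^x · e^y ≈ 148.4132
Since 403.4288 ≠ 148.4132, the equation fails at this point, so it cannot hold for all real values of x and y for which both sides are defined.
e^x · e^y = e^(x+y), not e^(xy).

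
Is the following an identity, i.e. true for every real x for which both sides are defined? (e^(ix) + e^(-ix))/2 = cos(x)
Claim: (e^(ix) + e^(-ix))/2 = cos(x).
Reasoning: By Euler's formula e^(ix) = cos(x) + i·sin(x) and e^(-ix) = cos(x) - i·sin(x). Adding cancels the sine terms: e^(ix) + e^(-ix) = 2cos(x); divide by 2.
So the two sides agree for every real x for which both sides are defined.

Conclusion: Yes, this is an identity.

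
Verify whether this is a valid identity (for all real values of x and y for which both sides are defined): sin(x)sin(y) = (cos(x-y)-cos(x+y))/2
Claim: sin(x)sin(y) = (cos(x-y)-cos(x+y))/2.
Reasoning: cos(x-y) = cos(x)cos(y) + sin(x)sin(y) and cos(x+y) = cos(x)cos(y) - sin(x)sin(y). Subtracting, cos(x-y) - cos(x+y) = 2sin(x)sin(y); divide by 2.
So the two sides agree for all real values of x and y for which both sides are defined.

Conclusion: Yes, this is an identity.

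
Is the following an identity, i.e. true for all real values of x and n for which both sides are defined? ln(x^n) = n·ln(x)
Yes, this is an identity.

Claim: ln(x^n) = n·ln(x).
Reasoning: The right side requires x > 0. For x > 0, x^n = (e^(ln x))^n = e^(n·ln x), so taking ln of both sides gives ln(x^n) = n·ln(x).
So the two sides agree for all real values of x and n for which both sides are defined.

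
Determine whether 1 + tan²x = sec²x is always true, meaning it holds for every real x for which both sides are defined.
Claim: 1 + tan²x = sec²x.
Reasoning: Start from sin²x + cos²x = 1 and divide every term by cos²x (allowed wherever tan x and sec x are defined): tan²x + 1 = 1/cos²x = sec²x.
So the two sides agree for every real x for which both sides are defined.

Conclusion: Yes, this is an identity.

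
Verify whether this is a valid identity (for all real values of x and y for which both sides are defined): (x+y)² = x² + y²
No, this is NOT an identity.

Claim: (x+y)² = x² + y².
Test a specific point where both sides are defined: x = 3, y = 1.
LHS = (x+y)² ≈ 16.0000
RHS = x² + y² ≈ 10.0000
Since 16.0000 ≠ 10.0000, the equation fails at this point, so it cannot hold for all real values of x and y for which both sides are defined.
The correct expansion is (x+y)² = x² + 2xy + y²; the cross term 2xy is missing.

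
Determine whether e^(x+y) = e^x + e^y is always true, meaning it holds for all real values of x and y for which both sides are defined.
No, this is NOT an identity.

Claim: e^(x+y) = e^x + e^y.
Test a specific point where both sides are defined: x = 1/2, y = 4.
LHS = e^(x+y) ≈ 90.0171
RHS = e^x + e^y ≈ 56.2469
Since 90.0171 ≠ 56.2469, the equation fails at this point, so it cannot hold for all real values of x and y for which both sides are defined.
The correct rule is e^(x+y) = e^x · e^y (a product, not a sum).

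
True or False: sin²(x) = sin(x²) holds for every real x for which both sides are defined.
False.

Claim: sin²(x) = sin(x²).
Test a specific point where both sides are defined: x = π.
LHS = sin²(x) ≈ 0.0000
RHS = sin(x²) ≈ -0.4303
Since 0.0000 ≠ -0.4303, the equation fails at this point, so it cannot hold for every real x for which both sides are defined.
sin²(x) means (sin x)², squaring the output; sin(x²) squares the input. These are different functions.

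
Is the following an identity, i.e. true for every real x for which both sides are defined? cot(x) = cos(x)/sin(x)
Yes, this is an identity.

Claim: cot(x) = cos(x)/sin(x).
Reasoning: cot(x) is defined as 1/tan(x) = 1/(sin(x)/cos(x)) = cos(x)/sin(x), wherever sin(x) ≠ 0.
So the two sides agree for every real x for which both sides are defined.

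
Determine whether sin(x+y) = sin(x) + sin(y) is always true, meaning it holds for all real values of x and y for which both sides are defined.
No, this is NOT an identity.

Claim: sin(x+y) = sin(x) + sin(y).
Test a specific point where both sides are defined: x = -π/6, y = -π/2.
LHS = sin(x+y) ≈ -0.8660
RHS = sin(x) + sin(y) ≈ -1.5000
Since -0.8660 ≠ -1.5000, the equation fails at this point, so it cannot hold for all real values of x and y for which both sides are defined.
The correct expansion is sin(x+y) = sin(x)cos(y) + cos(x)sin(y); sine is not additive.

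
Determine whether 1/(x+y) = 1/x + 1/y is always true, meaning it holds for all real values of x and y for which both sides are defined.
Claim: 1/(x+y) = 1/x + 1/y.
Test a specific point where both sides are defined: x = 5, y = 4.
LHS = 1/(x+y) ≈ 0.1111
RHS = 1/x + 1/y ≈ 0.4500
Since 0.1111 ≠ 0.4500, the equation fails at this point, so it cannot hold for all real values of x and y for which both sides are defined.
1/x + 1/y = (x+y)/(xy), which is not 1/(x+y).

Conclusion: No, this is NOT an identity.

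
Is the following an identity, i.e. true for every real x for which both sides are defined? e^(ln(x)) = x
Yes, this is an identity.

Claim: e^(ln(x)) = x.
Reasoning: For x > 0, ln(x) is by definition the exponent p such that e^p = x. Raising e to that exponent therefore returns x: e^(ln x) = x.
So the two sides agree for every real x for which both sides are defined.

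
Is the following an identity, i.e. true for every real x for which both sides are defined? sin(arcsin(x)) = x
Claim: sin(arcsin(x)) = x.
Reasoning: For -1 ≤ x ≤ 1 (where arcsin is defined), arcsin(x) is by definition an angle whose sine equals x. Taking the sine of that angle returns x. (Note the other order, arcsin(sin x) = x, is NOT an identity.)
So the two sides agree for every real x for which both sides are defined.

Conclusion: Yes, this is an identity.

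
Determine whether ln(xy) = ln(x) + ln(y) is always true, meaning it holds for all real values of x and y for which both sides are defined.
Claim: ln(xy) = ln(x) + ln(y).
Reasoning: Both sides are simultaneously defined only when x, y > 0. Write x = e^p, y = e^q (p = ln x, q = ln y). Then xy = e^p · e^q = e^(p+q), so ln(xy) = p + q = ln(x) + ln(y).
So the two sides agree for all real values of x and y for which both sides are defined.

Conclusion: Yes, this is an identity.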